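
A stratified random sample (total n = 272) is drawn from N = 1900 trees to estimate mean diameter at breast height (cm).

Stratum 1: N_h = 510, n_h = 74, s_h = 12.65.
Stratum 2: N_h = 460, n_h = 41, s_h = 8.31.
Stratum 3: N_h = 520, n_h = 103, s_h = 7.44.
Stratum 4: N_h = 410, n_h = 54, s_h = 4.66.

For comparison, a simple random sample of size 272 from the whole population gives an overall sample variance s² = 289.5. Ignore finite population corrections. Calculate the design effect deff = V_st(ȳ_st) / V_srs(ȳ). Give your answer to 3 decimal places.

V̂(ȳ_st) = Σ W_h² s_h²/n_h, with W_h = N_h/N and N = 1900:
  stratum 1: (510/1900)²·12.65²/74 = 0.155805
  stratum 2: (460/1900)²·8.31²/41 = 0.0987249
  stratum 3: (520/1900)²·7.44²/103 = 0.0402539
  stratum 4: (410/1900)²·4.66²/54 = 0.0187257
V_st = 0.31351
V_srs = s²/n = 289.5/272 = 1.06434
deff = V_st / V_srs = 0.31351/1.06434 = 0.2946

deff ≈ 0.295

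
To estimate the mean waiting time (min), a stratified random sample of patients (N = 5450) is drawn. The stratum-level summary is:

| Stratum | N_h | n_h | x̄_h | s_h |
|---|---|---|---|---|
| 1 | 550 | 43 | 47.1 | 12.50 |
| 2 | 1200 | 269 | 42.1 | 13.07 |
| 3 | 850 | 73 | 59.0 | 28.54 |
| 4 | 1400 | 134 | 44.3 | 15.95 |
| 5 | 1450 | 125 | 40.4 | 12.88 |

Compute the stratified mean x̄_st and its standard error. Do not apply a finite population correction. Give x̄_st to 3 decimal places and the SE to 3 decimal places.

x̄_st ≈ 45.353, SE ≈ 0.747

x̄_st = Σ W_h x̄_h = (550·47.1 + 1200·42.1 + 850·59.0 + 1400·44.3 + 1450·40.4)/5450 = 45.35321
V̂(x̄_st) = Σ W_h² s_h²/n_h, with W_h = N_h/N and N = 5450:
  stratum 1: (550/5450)²·12.50²/43 = 0.037007
  stratum 2: (1200/5450)²·13.07²/269 = 0.0307871
  stratum 3: (850/5450)²·28.54²/73 = 0.271413
  stratum 4: (1400/5450)²·15.95²/134 = 0.125279
  stratum 5: (1450/5450)²·12.88²/125 = 0.0939431
V̂(x̄_st) = 0.558429
SE(x̄_st) = √0.558429 = 0.747281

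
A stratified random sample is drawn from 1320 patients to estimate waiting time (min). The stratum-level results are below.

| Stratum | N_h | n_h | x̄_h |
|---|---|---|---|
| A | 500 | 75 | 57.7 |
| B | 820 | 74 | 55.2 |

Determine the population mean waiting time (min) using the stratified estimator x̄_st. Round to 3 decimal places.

N = Σ N_h = 1320. Stratum weights W_h = N_h/N.
x̄_st = (500·57.7 + 820·55.2) / 1320 = 56.14697

x̄_st ≈ 56.147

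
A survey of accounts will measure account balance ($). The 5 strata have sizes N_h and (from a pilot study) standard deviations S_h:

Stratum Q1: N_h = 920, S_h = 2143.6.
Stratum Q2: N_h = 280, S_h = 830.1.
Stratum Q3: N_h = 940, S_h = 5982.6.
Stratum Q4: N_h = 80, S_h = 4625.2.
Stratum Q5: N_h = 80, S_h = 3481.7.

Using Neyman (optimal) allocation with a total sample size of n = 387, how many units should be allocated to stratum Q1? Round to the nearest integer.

Neyman allocation: n_h = n · N_h S_h / Σ N_i S_i, with n = 387.
  stratum Q1: N_h·S_h = 920·2143.6 = 1972112.00
  stratum Q2: N_h·S_h = 280·830.1 = 232428.00
  stratum Q3: N_h·S_h = 940·5982.6 = 5623644.00
  stratum Q4: N_h·S_h = 80·4625.2 = 370016.00
  stratum Q5: N_h·S_h = 80·3481.7 = 278536.00
Σ N_h S_h = 8476736.00
n for stratum Q1 = 387·1972112.00/8476736.00 = 90.036 → 90

90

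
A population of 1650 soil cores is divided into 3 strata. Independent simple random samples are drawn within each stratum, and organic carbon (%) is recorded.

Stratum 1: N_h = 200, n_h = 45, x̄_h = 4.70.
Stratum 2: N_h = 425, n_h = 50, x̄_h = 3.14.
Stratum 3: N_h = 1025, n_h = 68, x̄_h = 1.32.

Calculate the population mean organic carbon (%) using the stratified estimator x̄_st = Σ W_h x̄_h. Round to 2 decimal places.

x̄_st ≈ 2.20

N = Σ N_h = 1650. Stratum weights W_h = N_h/N.
x̄_st = (200·4.70 + 425·3.14 + 1025·1.32) / 1650 = 2.1985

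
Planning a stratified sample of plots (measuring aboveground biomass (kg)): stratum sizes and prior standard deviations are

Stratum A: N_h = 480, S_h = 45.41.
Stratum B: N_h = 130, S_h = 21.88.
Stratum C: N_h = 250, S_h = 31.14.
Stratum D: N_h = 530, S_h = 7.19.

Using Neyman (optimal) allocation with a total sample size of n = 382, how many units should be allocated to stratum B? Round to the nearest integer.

Neyman allocation: n_h = n · N_h S_h / Σ N_i S_i, with n = 382.
  stratum A: N_h·S_h = 480·45.41 = 21796.80
  stratum B: N_h·S_h = 130·21.88 = 2844.40
  stratum C: N_h·S_h = 250·31.14 = 7785.00
  stratum D: N_h·S_h = 530·7.19 = 3810.70
Σ N_h S_h = 36236.90
n for stratum B = 382·2844.40/36236.90 = 29.985 → 30

30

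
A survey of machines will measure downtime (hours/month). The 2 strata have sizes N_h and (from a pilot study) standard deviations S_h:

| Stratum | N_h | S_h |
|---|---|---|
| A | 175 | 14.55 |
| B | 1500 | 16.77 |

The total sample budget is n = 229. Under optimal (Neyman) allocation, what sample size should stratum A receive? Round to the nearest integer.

Neyman allocation: n_h = n · N_h S_h / Σ N_i S_i, with n = 229.
  stratum A: N_h·S_h = 175·14.55 = 2546.25
  stratum B: N_h·S_h = 1500·16.77 = 25155.00
Σ N_h S_h = 27701.25
n for stratum A = 229·2546.25/27701.25 = 21.049 → 21

21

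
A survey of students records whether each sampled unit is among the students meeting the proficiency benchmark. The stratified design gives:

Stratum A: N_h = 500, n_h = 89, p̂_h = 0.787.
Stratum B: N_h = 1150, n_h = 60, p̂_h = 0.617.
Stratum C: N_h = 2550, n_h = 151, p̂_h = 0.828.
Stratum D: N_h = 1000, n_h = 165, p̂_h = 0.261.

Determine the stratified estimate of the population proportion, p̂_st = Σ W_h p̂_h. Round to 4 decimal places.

p̂_st ≈ 0.6684

N = 5200; stratum weights W_h = N_h/N.
p̂_st = Σ W_h p̂_h = (500·0.787 + 1150·0.617 + 2550·0.828 + 1000·0.261)/5200 = 0.66836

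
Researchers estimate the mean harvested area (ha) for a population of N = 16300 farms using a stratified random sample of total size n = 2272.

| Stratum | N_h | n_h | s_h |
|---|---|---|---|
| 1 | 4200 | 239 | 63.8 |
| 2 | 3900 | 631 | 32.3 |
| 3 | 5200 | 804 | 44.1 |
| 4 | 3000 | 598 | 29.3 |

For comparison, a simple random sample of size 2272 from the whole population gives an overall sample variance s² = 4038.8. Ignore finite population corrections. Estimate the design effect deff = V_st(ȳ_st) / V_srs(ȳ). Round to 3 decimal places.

deff ≈ 0.855

V̂(ȳ_st) = Σ W_h² s_h²/n_h, with W_h = N_h/N and N = 16300:
  stratum 1: (4200/16300)²·63.8²/239 = 1.13075
  stratum 2: (3900/16300)²·32.3²/631 = 0.094652
  stratum 3: (5200/16300)²·44.1²/804 = 0.24618
  stratum 4: (3000/16300)²·29.3²/598 = 0.0486297
V_st = 1.52021
V_srs = s²/n = 4038.8/2272 = 1.77764
deff = V_st / V_srs = 1.52021/1.77764 = 0.8552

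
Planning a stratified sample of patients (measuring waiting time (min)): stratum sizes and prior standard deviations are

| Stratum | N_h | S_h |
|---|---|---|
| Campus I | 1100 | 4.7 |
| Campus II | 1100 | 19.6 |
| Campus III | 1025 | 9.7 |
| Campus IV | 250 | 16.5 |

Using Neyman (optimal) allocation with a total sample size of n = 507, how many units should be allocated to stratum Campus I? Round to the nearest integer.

Neyman allocation: n_h = n · N_h S_h / Σ N_i S_i, with n = 507.
  stratum Campus I: N_h·S_h = 1100·4.7 = 5170.00
  stratum Campus II: N_h·S_h = 1100·19.6 = 21560.00
  stratum Campus III: N_h·S_h = 1025·9.7 = 9942.50
  stratum Campus IV: N_h·S_h = 250·16.5 = 4125.00
Σ N_h S_h = 40797.50
n for stratum Campus I = 507·5170.00/40797.50 = 64.249 → 64

64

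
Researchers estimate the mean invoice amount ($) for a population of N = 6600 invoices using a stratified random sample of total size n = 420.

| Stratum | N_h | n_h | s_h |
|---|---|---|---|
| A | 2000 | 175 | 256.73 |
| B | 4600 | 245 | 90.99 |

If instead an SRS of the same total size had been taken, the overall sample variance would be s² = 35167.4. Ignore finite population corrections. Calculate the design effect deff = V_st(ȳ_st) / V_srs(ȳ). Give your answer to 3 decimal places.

V̂(ȳ_st) = Σ W_h² s_h²/n_h, with W_h = N_h/N and N = 6600:
  stratum A: (2000/6600)²·256.73²/175 = 34.585
  stratum B: (4600/6600)²·90.99²/245 = 16.4153
V_st = 51.0003
V_srs = s²/n = 35167.4/420 = 83.7319
deff = V_st / V_srs = 51.0003/83.7319 = 0.6091

deff ≈ 0.609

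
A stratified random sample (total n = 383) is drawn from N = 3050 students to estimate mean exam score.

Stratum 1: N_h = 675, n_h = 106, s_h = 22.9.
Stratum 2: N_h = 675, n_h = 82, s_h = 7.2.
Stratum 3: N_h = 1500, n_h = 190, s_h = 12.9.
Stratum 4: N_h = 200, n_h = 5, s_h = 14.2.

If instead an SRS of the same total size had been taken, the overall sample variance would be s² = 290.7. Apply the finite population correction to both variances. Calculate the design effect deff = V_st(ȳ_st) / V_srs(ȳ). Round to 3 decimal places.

deff ≈ 0.882

V̂(ȳ_st) = Σ W_h² (1 − n_h/N_h) s_h²/n_h, with W_h = N_h/N and N = 3050:
  stratum 1: (675/3050)²·(1 − 106/675)·22.9²/106 = 0.204259
  stratum 2: (675/3050)²·(1 − 82/675)·7.2²/82 = 0.0272026
  stratum 3: (1500/3050)²·(1 − 190/1500)·12.9²/190 = 0.185007
  stratum 4: (200/3050)²·(1 − 5/200)·14.2²/5 = 0.169072
V_st = 0.585541
V_srs = (1 − 383/3050)·290.7/383 = 0.663696
deff = V_st / V_srs = 0.585541/0.663696 = 0.8822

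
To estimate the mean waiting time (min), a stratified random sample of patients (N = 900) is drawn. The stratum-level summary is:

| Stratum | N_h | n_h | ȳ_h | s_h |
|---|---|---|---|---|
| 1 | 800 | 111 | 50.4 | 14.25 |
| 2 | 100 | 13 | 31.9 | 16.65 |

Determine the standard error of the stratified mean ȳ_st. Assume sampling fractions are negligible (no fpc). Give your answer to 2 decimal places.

SE(ȳ_st) ≈ 1.31

V̂(ȳ_st) = Σ W_h² s_h²/n_h, with W_h = N_h/N and N = 900:
  stratum 1: (800/900)²·14.25²/111 = 1.44545
  stratum 2: (100/900)²·16.65²/13 = 0.263269
V̂(ȳ_st) = 1.70871
SE(ȳ_st) = √1.70871 = 1.30718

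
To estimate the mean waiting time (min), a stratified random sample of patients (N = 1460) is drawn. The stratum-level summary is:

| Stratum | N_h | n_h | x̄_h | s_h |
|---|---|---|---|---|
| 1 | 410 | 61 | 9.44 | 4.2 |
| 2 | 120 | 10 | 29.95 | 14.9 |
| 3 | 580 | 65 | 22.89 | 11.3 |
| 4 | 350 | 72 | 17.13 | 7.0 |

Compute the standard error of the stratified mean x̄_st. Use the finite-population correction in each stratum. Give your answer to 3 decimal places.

V̂(x̄_st) = Σ W_h² (1 − n_h/N_h) s_h²/n_h, with W_h = N_h/N and N = 1460:
  stratum 1: (410/1460)²·(1 − 61/410)·4.2²/61 = 0.0194121
  stratum 2: (120/1460)²·(1 − 10/120)·14.9²/10 = 0.13748
  stratum 3: (580/1460)²·(1 − 65/580)·11.3²/65 = 0.275279
  stratum 4: (350/1460)²·(1 − 72/350)·7.0²/72 = 0.031065
V̂(x̄_st) = 0.463236
SE(x̄_st) = √0.463236 = 0.680615

SE(x̄_st) ≈ 0.681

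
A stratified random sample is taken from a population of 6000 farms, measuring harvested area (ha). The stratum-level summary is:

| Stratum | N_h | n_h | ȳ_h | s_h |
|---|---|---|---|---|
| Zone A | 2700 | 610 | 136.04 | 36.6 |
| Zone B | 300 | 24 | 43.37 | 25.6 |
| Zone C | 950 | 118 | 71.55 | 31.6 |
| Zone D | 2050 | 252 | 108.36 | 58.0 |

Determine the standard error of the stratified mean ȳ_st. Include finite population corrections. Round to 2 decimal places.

SE(ȳ_st) ≈ 1.40

V̂(ȳ_st) = Σ W_h² (1 − n_h/N_h) s_h²/n_h, with W_h = N_h/N and N = 6000:
  stratum Zone A: (2700/6000)²·(1 − 610/2700)·36.6²/610 = 0.344223
  stratum Zone B: (300/6000)²·(1 − 24/300)·25.6²/24 = 0.0628053
  stratum Zone C: (950/6000)²·(1 − 118/950)·31.6²/118 = 0.185796
  stratum Zone D: (2050/6000)²·(1 − 252/2050)·58.0²/252 = 1.36677
V̂(ȳ_st) = 1.9596
SE(ȳ_st) = √1.9596 = 1.39986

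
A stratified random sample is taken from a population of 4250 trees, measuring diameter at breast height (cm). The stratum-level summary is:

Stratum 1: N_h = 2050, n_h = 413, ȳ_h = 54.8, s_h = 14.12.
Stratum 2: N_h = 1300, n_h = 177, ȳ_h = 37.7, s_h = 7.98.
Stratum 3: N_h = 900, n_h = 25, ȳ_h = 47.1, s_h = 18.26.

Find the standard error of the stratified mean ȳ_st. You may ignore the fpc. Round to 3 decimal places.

SE(ȳ_st) ≈ 0.863

V̂(ȳ_st) = Σ W_h² s_h²/n_h, with W_h = N_h/N and N = 4250:
  stratum 1: (2050/4250)²·14.12²/413 = 0.112318
  stratum 2: (1300/4250)²·7.98²/177 = 0.0336621
  stratum 3: (900/4250)²·18.26²/25 = 0.598093
V̂(ȳ_st) = 0.744073
SE(ȳ_st) = √0.744073 = 0.862597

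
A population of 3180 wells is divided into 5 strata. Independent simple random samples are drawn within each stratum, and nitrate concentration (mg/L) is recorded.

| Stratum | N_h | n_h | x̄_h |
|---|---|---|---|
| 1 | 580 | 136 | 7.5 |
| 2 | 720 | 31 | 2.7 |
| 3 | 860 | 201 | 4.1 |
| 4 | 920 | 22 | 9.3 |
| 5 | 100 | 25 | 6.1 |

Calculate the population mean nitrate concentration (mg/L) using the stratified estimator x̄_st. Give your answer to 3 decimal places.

N = Σ N_h = 3180. Stratum weights W_h = N_h/N.
x̄_st = (580·7.5 + 720·2.7 + 860·4.1 + 920·9.3 + 100·6.1) / 3180 = 5.97044

x̄_st ≈ 5.970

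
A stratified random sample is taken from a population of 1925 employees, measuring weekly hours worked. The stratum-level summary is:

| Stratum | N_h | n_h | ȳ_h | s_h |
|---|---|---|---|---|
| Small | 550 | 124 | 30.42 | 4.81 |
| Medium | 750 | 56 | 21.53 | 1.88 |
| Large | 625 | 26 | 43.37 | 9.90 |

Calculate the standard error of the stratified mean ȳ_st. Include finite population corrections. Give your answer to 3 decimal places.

SE(ȳ_st) ≈ 0.634

V̂(ȳ_st) = Σ W_h² (1 − n_h/N_h) s_h²/n_h, with W_h = N_h/N and N = 1925:
  stratum Small: (550/1925)²·(1 − 124/550)·4.81²/124 = 0.0117972
  stratum Medium: (750/1925)²·(1 − 56/750)·1.88²/56 = 0.00886517
  stratum Large: (625/1925)²·(1 − 26/625)·9.90²/26 = 0.38084
V̂(ȳ_st) = 0.401502
SE(ȳ_st) = √0.401502 = 0.633642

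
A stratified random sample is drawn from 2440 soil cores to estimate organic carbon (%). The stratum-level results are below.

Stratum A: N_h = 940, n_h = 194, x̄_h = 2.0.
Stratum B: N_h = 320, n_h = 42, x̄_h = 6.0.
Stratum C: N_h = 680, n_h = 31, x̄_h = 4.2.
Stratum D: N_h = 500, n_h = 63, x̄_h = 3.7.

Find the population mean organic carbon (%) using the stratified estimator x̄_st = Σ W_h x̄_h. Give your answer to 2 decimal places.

N = Σ N_h = 2440. Stratum weights W_h = N_h/N.
x̄_st = (940·2.0 + 320·6.0 + 680·4.2 + 500·3.7) / 2440 = 3.4861

x̄_st ≈ 3.49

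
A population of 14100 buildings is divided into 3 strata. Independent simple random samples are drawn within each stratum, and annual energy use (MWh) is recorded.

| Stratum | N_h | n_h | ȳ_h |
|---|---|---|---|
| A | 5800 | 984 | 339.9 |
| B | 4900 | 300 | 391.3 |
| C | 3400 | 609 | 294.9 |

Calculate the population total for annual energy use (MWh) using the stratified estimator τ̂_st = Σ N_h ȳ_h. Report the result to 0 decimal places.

τ̂_st ≈ 4891450

τ̂_st = Σ N_h ȳ_h = 5800·339.9 + 4900·391.3 + 3400·294.9 = 4891450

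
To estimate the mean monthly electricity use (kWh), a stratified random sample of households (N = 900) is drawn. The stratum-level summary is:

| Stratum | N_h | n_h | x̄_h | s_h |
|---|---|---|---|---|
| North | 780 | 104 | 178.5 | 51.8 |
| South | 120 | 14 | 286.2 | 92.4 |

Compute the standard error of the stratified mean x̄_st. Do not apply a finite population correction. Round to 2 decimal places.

V̂(x̄_st) = Σ W_h² s_h²/n_h, with W_h = N_h/N and N = 900:
  stratum North: (780/900)²·51.8²/104 = 19.379
  stratum South: (120/900)²·92.4²/14 = 10.8416
V̂(x̄_st) = 30.2206
SE(x̄_st) = √30.2206 = 5.49732

SE(x̄_st) ≈ 5.50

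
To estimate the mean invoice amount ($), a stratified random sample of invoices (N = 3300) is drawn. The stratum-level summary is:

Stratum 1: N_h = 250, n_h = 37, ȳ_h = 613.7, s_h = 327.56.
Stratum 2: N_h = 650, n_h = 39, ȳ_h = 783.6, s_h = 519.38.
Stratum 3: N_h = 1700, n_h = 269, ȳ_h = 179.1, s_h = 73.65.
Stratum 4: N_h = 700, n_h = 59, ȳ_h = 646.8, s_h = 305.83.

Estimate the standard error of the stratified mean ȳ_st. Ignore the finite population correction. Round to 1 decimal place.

V̂(ȳ_st) = Σ W_h² s_h²/n_h, with W_h = N_h/N and N = 3300:
  stratum 1: (250/3300)²·327.56²/37 = 16.643
  stratum 2: (650/3300)²·519.38²/39 = 268.352
  stratum 3: (1700/3300)²·73.65²/269 = 5.35135
  stratum 4: (700/3300)²·305.83²/59 = 71.3307
V̂(ȳ_st) = 361.677
SE(ȳ_st) = √361.677 = 19.0178

SE(ȳ_st) ≈ 19.0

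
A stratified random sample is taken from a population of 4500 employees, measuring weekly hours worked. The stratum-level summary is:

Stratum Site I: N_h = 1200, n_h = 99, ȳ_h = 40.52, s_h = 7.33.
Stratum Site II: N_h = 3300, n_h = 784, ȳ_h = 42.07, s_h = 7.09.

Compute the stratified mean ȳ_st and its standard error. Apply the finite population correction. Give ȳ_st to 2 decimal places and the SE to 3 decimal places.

ȳ_st = Σ W_h ȳ_h = (1200·40.52 + 3300·42.07)/4500 = 41.65667
V̂(ȳ_st) = Σ W_h² (1 − n_h/N_h) s_h²/n_h, with W_h = N_h/N and N = 4500:
  stratum Site I: (1200/4500)²·(1 − 99/1200)·7.33²/99 = 0.0354092
  stratum Site II: (3300/4500)²·(1 − 784/3300)·7.09²/784 = 0.0262891
V̂(ȳ_st) = 0.0616983
SE(ȳ_st) = √0.0616983 = 0.248391

ȳ_st ≈ 41.66, SE ≈ 0.248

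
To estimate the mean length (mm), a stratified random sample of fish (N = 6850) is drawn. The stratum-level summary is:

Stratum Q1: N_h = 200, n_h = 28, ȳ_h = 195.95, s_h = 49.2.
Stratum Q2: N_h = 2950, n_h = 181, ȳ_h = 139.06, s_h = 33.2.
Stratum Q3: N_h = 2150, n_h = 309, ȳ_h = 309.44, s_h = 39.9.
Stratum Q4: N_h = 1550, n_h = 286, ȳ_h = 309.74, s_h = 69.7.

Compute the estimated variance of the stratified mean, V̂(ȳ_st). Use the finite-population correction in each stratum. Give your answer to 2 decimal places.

V̂(ȳ_st) = Σ W_h² (1 − n_h/N_h) s_h²/n_h, with W_h = N_h/N and N = 6850:
  stratum Q1: (200/6850)²·(1 − 28/200)·49.2²/28 = 0.0633796
  stratum Q2: (2950/6850)²·(1 − 181/2950)·33.2²/181 = 1.06014
  stratum Q3: (2150/6850)²·(1 − 309/2150)·39.9²/309 = 0.434609
  stratum Q4: (1550/6850)²·(1 − 286/1550)·69.7²/286 = 0.709246
V̂(ȳ_st) = 2.26737

V̂(ȳ_st) ≈ 2.27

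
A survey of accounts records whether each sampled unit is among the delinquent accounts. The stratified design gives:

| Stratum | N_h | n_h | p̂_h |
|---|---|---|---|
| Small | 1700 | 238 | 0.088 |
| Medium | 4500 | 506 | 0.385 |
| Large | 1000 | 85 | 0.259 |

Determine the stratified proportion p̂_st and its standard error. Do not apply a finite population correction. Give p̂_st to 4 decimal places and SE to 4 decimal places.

N = 7200; stratum weights W_h = N_h/N.
p̂_st = Σ W_h p̂_h = (1700·0.088 + 4500·0.385 + 1000·0.259)/7200 = 0.29738
V̂(p̂_st) = Σ W_h² p̂_h(1−p̂_h)/(n_h−1):
  stratum Small: (1700/7200)²·0.088·0.912/237 = 1.88783e-05
  stratum Medium: (4500/7200)²·0.385·0.615/505 = 0.000183149
  stratum Large: (1000/7200)²·0.259·0.741/84 = 4.40731e-05
V̂(p̂_st) = 0.0002461; SE = √V̂ = 0.0156876

p̂_st ≈ 0.2974, SE ≈ 0.0157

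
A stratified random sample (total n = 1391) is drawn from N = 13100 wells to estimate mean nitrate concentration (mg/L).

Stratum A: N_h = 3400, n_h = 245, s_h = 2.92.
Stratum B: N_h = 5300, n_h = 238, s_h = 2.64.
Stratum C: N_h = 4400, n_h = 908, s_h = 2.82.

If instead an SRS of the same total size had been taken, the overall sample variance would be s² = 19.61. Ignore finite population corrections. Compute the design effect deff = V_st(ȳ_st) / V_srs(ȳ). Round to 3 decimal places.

V̂(ȳ_st) = Σ W_h² s_h²/n_h, with W_h = N_h/N and N = 13100:
  stratum A: (3400/13100)²·2.92²/245 = 0.00234431
  stratum B: (5300/13100)²·2.64²/238 = 0.00479336
  stratum C: (4400/13100)²·2.82²/908 = 0.000988041
V_st = 0.00812571
V_srs = s²/n = 19.61/1391 = 0.0140978
deff = V_st / V_srs = 0.00812571/0.0140978 = 0.5764

deff ≈ 0.576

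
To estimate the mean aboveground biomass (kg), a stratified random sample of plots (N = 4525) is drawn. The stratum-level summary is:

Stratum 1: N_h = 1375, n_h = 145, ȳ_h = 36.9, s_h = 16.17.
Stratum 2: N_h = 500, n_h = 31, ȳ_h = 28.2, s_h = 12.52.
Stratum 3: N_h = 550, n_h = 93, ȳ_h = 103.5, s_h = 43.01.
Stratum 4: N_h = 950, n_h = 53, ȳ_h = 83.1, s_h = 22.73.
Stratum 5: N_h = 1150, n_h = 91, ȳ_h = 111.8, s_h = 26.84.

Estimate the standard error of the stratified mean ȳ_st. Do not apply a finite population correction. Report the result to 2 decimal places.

SE(ȳ_st) ≈ 1.21

V̂(ȳ_st) = Σ W_h² s_h²/n_h, with W_h = N_h/N and N = 4525:
  stratum 1: (1375/4525)²·16.17²/145 = 0.166502
  stratum 2: (500/4525)²·12.52²/31 = 0.0617376
  stratum 3: (550/4525)²·43.01²/93 = 0.293862
  stratum 4: (950/4525)²·22.73²/53 = 0.429668
  stratum 5: (1150/4525)²·26.84²/91 = 0.511307
V̂(ȳ_st) = 1.46308
SE(ȳ_st) = √1.46308 = 1.20958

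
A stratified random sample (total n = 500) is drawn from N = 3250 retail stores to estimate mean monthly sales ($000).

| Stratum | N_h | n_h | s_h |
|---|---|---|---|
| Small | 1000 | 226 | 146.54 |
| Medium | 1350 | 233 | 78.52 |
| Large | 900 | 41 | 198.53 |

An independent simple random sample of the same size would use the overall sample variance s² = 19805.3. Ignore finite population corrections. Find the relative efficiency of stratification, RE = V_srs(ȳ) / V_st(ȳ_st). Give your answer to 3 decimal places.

V̂(ȳ_st) = Σ W_h² s_h²/n_h, with W_h = N_h/N and N = 3250:
  stratum Small: (1000/3250)²·146.54²/226 = 8.99575
  stratum Medium: (1350/3250)²·78.52²/233 = 4.56568
  stratum Large: (900/3250)²·198.53²/41 = 73.7202
V_st = 87.2817
V_srs = s²/n = 19805.3/500 = 39.6106
Relative efficiency = V_srs / V_st = 39.6106/87.2817 = 0.4538

RE ≈ 0.454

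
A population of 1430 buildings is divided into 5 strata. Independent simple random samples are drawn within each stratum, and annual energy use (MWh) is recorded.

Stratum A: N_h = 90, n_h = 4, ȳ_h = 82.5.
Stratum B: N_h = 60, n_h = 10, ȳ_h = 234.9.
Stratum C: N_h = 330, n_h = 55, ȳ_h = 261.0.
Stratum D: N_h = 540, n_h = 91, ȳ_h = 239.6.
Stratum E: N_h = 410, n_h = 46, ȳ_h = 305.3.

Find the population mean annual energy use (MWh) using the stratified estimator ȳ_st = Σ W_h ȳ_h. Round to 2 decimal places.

ȳ_st ≈ 253.29

N = Σ N_h = 1430. Stratum weights W_h = N_h/N.
ȳ_st = (90·82.5 + 60·234.9 + 330·261.0 + 540·239.6 + 410·305.3) / 1430 = 253.2909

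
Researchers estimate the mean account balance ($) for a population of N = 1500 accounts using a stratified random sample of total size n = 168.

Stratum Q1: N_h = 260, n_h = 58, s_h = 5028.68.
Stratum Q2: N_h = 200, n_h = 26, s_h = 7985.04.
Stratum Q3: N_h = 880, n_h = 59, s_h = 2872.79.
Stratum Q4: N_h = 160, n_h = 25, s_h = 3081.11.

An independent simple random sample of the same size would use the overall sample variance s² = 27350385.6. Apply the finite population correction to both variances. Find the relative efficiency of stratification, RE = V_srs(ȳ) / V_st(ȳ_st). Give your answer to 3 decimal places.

RE ≈ 1.495

V̂(ȳ_st) = Σ W_h² (1 − n_h/N_h) s_h²/n_h, with W_h = N_h/N and N = 1500:
  stratum Q1: (260/1500)²·(1 − 58/260)·5028.68²/58 = 10177.1
  stratum Q2: (200/1500)²·(1 − 26/200)·7985.04²/26 = 37929.5
  stratum Q3: (880/1500)²·(1 − 59/880)·2872.79²/59 = 44915.8
  stratum Q4: (160/1500)²·(1 − 25/160)·3081.11²/25 = 3645.4
V_st = 96667.8
V_srs = (1 − 168/1500)·27350385.6/168 = 144566
Relative efficiency = V_srs / V_st = 144566/96667.8 = 1.4955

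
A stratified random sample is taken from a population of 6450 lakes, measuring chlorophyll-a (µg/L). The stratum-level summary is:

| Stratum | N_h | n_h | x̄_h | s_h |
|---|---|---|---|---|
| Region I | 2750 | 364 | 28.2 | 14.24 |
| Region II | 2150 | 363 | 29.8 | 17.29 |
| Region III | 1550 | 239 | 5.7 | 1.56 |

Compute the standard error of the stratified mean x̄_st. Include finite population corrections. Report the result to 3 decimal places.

V̂(x̄_st) = Σ W_h² (1 − n_h/N_h) s_h²/n_h, with W_h = N_h/N and N = 6450:
  stratum Region I: (2750/6450)²·(1 − 364/2750)·14.24²/364 = 0.0878622
  stratum Region II: (2150/6450)²·(1 − 363/2150)·17.29²/363 = 0.0760549
  stratum Region III: (1550/6450)²·(1 − 239/1550)·1.56²/239 = 0.000497355
V̂(x̄_st) = 0.164414
SE(x̄_st) = √0.164414 = 0.405481

SE(x̄_st) ≈ 0.405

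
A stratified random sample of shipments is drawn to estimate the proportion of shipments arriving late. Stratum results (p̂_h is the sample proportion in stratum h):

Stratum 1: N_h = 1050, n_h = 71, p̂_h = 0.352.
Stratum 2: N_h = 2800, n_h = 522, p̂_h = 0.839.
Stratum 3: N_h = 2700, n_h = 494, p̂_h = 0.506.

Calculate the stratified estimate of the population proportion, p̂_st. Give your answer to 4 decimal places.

N = 6550; stratum weights W_h = N_h/N.
p̂_st = Σ W_h p̂_h = (1050·0.352 + 2800·0.839 + 2700·0.506)/6550 = 0.62366

p̂_st ≈ 0.6237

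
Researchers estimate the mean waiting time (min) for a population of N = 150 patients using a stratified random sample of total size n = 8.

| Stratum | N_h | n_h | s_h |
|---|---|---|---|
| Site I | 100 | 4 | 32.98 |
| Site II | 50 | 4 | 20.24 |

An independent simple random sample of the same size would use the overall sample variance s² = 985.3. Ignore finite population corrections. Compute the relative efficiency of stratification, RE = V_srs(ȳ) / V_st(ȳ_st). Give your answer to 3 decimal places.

V̂(ȳ_st) = Σ W_h² s_h²/n_h, with W_h = N_h/N and N = 150:
  stratum Site I: (100/150)²·32.98²/4 = 120.853
  stratum Site II: (50/150)²·20.24²/4 = 11.3794
V_st = 132.233
V_srs = s²/n = 985.3/8 = 123.162
Relative efficiency = V_srs / V_st = 123.162/132.233 = 0.9314

RE ≈ 0.931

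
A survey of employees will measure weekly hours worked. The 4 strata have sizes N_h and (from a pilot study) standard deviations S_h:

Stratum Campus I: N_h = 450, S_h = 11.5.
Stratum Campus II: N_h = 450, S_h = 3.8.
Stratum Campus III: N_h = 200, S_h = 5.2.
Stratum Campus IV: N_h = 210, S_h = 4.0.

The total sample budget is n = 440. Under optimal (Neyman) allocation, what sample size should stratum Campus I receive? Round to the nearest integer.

Neyman allocation: n_h = n · N_h S_h / Σ N_i S_i, with n = 440.
  stratum Campus I: N_h·S_h = 450·11.5 = 5175.00
  stratum Campus II: N_h·S_h = 450·3.8 = 1710.00
  stratum Campus III: N_h·S_h = 200·5.2 = 1040.00
  stratum Campus IV: N_h·S_h = 210·4.0 = 840.00
Σ N_h S_h = 8765.00
n for stratum Campus I = 440·5175.00/8765.00 = 259.783 → 260

260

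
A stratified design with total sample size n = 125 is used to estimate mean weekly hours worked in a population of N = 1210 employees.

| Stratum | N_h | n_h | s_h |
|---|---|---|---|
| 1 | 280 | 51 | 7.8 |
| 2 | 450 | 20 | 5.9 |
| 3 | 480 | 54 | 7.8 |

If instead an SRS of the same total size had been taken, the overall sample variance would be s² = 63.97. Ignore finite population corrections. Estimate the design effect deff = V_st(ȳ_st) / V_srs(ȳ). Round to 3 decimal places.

V̂(ȳ_st) = Σ W_h² s_h²/n_h, with W_h = N_h/N and N = 1210:
  stratum 1: (280/1210)²·7.8²/51 = 0.0638799
  stratum 2: (450/1210)²·5.9²/20 = 0.240729
  stratum 3: (480/1210)²·7.8²/54 = 0.177299
V_st = 0.481908
V_srs = s²/n = 63.97/125 = 0.51176
deff = V_st / V_srs = 0.481908/0.51176 = 0.9417

deff ≈ 0.942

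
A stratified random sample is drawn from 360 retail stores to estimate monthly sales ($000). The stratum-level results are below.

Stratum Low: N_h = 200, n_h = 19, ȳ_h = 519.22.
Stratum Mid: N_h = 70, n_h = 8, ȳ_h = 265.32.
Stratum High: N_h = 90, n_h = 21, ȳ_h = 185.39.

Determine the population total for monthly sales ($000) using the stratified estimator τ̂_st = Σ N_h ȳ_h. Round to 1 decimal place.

τ̂_st ≈ 139101.5

τ̂_st = Σ N_h ȳ_h = 200·519.22 + 70·265.32 + 90·185.39 = 139101.5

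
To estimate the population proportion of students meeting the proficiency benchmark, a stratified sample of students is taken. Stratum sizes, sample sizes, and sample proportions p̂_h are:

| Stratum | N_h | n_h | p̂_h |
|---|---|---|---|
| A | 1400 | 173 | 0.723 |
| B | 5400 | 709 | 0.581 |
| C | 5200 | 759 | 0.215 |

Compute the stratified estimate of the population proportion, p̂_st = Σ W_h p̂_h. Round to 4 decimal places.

p̂_st ≈ 0.4390

N = 12000; stratum weights W_h = N_h/N.
p̂_st = Σ W_h p̂_h = (1400·0.723 + 5400·0.581 + 5200·0.215)/12000 = 0.43897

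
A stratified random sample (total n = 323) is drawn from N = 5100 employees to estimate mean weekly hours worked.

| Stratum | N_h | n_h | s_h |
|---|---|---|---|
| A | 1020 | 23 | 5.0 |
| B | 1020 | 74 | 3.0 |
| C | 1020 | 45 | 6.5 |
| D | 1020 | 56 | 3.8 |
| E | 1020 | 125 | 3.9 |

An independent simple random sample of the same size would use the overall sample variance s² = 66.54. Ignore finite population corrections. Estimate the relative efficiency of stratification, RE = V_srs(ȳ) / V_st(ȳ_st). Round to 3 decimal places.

V̂(ȳ_st) = Σ W_h² s_h²/n_h, with W_h = N_h/N and N = 5100:
  stratum A: (1020/5100)²·5.0²/23 = 0.0434783
  stratum B: (1020/5100)²·3.0²/74 = 0.00486486
  stratum C: (1020/5100)²·6.5²/45 = 0.0375556
  stratum D: (1020/5100)²·3.8²/56 = 0.0103143
  stratum E: (1020/5100)²·3.9²/125 = 0.0048672
V_st = 0.10108
V_srs = s²/n = 66.54/323 = 0.206006
Relative efficiency = V_srs / V_st = 0.206006/0.10108 = 2.0380

RE ≈ 2.038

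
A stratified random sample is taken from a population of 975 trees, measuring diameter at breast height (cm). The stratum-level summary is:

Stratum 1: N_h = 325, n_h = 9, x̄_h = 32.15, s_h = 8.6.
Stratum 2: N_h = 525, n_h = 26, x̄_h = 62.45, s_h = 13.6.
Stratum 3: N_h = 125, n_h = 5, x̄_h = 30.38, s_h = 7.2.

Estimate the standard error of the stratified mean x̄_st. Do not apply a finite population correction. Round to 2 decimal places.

V̂(x̄_st) = Σ W_h² s_h²/n_h, with W_h = N_h/N and N = 975:
  stratum 1: (325/975)²·8.6²/9 = 0.913086
  stratum 2: (525/975)²·13.6²/26 = 2.06259
  stratum 3: (125/975)²·7.2²/5 = 0.170414
V̂(x̄_st) = 3.1461
SE(x̄_st) = √3.1461 = 1.77372

SE(x̄_st) ≈ 1.77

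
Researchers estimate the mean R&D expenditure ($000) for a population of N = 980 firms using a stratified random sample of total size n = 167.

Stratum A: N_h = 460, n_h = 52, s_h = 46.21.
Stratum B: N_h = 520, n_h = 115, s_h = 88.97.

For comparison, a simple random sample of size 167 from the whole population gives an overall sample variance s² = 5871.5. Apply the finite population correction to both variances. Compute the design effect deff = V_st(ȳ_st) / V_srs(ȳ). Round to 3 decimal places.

V̂(ȳ_st) = Σ W_h² (1 − n_h/N_h) s_h²/n_h, with W_h = N_h/N and N = 980:
  stratum A: (460/980)²·(1 − 52/460)·46.21²/52 = 8.0248
  stratum B: (520/980)²·(1 − 115/520)·88.97²/115 = 15.0937
V_st = 23.1185
V_srs = (1 − 167/980)·5871.5/167 = 29.1674
deff = V_st / V_srs = 23.1185/29.1674 = 0.7926

deff ≈ 0.793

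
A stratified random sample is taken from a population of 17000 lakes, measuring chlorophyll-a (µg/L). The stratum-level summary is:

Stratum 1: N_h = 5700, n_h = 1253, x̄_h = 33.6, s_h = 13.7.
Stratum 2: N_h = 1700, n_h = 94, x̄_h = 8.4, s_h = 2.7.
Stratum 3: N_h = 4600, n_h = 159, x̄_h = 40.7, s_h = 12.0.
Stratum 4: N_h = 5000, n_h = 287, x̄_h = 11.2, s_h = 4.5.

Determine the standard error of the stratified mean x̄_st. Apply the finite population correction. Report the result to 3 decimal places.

V̂(x̄_st) = Σ W_h² (1 − n_h/N_h) s_h²/n_h, with W_h = N_h/N and N = 17000:
  stratum 1: (5700/17000)²·(1 − 1253/5700)·13.7²/1253 = 0.0131381
  stratum 2: (1700/17000)²·(1 − 94/1700)·2.7²/94 = 0.00073265
  stratum 3: (4600/17000)²·(1 − 159/4600)·12.0²/159 = 0.0640186
  stratum 4: (5000/17000)²·(1 − 287/5000)·4.5²/287 = 0.00575324
V̂(x̄_st) = 0.0836426
SE(x̄_st) = √0.0836426 = 0.28921

SE(x̄_st) ≈ 0.289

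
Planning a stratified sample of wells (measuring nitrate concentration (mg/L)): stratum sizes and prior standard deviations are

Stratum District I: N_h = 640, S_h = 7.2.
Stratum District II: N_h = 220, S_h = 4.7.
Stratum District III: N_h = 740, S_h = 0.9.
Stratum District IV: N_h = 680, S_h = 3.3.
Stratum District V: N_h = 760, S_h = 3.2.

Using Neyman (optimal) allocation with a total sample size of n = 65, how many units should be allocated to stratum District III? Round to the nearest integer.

Neyman allocation: n_h = n · N_h S_h / Σ N_i S_i, with n = 65.
  stratum District I: N_h·S_h = 640·7.2 = 4608.00
  stratum District II: N_h·S_h = 220·4.7 = 1034.00
  stratum District III: N_h·S_h = 740·0.9 = 666.00
  stratum District IV: N_h·S_h = 680·3.3 = 2244.00
  stratum District V: N_h·S_h = 760·3.2 = 2432.00
Σ N_h S_h = 10984.00
n for stratum District III = 65·666.00/10984.00 = 3.941 → 4

4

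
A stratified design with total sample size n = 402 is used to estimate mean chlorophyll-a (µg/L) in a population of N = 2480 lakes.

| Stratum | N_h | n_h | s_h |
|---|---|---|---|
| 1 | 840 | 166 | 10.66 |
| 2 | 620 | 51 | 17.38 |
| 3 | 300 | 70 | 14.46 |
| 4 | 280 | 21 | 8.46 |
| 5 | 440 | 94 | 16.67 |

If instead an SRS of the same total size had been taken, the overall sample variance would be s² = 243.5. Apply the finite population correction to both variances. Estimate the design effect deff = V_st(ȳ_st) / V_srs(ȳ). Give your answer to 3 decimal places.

deff ≈ 1.083

V̂(ȳ_st) = Σ W_h² (1 − n_h/N_h) s_h²/n_h, with W_h = N_h/N and N = 2480:
  stratum 1: (840/2480)²·(1 − 166/840)·10.66²/166 = 0.0630147
  stratum 2: (620/2480)²·(1 − 51/620)·17.38²/51 = 0.339727
  stratum 3: (300/2480)²·(1 − 70/300)·14.46²/70 = 0.0335108
  stratum 4: (280/2480)²·(1 − 21/280)·8.46²/21 = 0.0401861
  stratum 5: (440/2480)²·(1 − 94/440)·16.67²/94 = 0.073176
V_st = 0.549615
V_srs = (1 − 402/2480)·243.5/402 = 0.507536
deff = V_st / V_srs = 0.549615/0.507536 = 1.0829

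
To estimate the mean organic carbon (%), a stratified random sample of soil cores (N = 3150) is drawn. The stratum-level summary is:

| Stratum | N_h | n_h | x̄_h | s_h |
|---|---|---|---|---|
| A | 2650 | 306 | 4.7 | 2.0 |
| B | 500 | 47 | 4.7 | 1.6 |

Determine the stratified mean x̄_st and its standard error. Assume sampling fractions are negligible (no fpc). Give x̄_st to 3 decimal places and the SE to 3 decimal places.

x̄_st = Σ W_h x̄_h = (2650·4.7 + 500·4.7)/3150 = 4.70000
V̂(x̄_st) = Σ W_h² s_h²/n_h, with W_h = N_h/N and N = 3150:
  stratum A: (2650/3150)²·2.0²/306 = 0.00925144
  stratum B: (500/3150)²·1.6²/47 = 0.00137234
V̂(x̄_st) = 0.0106238
SE(x̄_st) = √0.0106238 = 0.103072

x̄_st ≈ 4.700, SE ≈ 0.103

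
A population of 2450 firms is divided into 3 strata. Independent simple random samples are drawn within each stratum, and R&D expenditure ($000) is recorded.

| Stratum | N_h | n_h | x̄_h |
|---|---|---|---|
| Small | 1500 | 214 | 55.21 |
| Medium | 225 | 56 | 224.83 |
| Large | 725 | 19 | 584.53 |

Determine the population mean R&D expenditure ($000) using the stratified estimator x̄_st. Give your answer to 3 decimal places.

N = Σ N_h = 2450. Stratum weights W_h = N_h/N.
x̄_st = (1500·55.21 + 225·224.83 + 725·584.53) / 2450 = 227.42286

x̄_st ≈ 227.423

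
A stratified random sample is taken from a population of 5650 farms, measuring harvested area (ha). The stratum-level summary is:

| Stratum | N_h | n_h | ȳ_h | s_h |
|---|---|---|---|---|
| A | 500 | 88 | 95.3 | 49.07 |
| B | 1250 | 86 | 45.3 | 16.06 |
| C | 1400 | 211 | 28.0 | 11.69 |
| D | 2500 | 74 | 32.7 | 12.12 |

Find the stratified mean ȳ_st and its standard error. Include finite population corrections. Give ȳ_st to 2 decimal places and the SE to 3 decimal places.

ȳ_st = Σ W_h ȳ_h = (500·95.3 + 1250·45.3 + 1400·28.0 + 2500·32.7)/5650 = 39.86283
V̂(ȳ_st) = Σ W_h² (1 − n_h/N_h) s_h²/n_h, with W_h = N_h/N and N = 5650:
  stratum A: (500/5650)²·(1 − 88/500)·49.07²/88 = 0.176571
  stratum B: (1250/5650)²·(1 − 86/1250)·16.06²/86 = 0.136697
  stratum C: (1400/5650)²·(1 − 211/1400)·11.69²/211 = 0.0337722
  stratum D: (2500/5650)²·(1 − 74/2500)·12.12²/74 = 0.377144
V̂(ȳ_st) = 0.724184
SE(ȳ_st) = √0.724184 = 0.85099

ȳ_st ≈ 39.86, SE ≈ 0.851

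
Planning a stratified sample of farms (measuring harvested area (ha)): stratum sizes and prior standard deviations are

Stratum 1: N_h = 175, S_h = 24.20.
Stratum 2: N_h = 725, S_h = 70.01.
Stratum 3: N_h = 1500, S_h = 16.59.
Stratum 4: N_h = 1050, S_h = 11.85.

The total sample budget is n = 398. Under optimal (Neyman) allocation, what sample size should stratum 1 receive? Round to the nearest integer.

Neyman allocation: n_h = n · N_h S_h / Σ N_i S_i, with n = 398.
  stratum 1: N_h·S_h = 175·24.20 = 4235.00
  stratum 2: N_h·S_h = 725·70.01 = 50757.25
  stratum 3: N_h·S_h = 1500·16.59 = 24885.00
  stratum 4: N_h·S_h = 1050·11.85 = 12442.50
Σ N_h S_h = 92319.75
n for stratum 1 = 398·4235.00/92319.75 = 18.258 → 18

18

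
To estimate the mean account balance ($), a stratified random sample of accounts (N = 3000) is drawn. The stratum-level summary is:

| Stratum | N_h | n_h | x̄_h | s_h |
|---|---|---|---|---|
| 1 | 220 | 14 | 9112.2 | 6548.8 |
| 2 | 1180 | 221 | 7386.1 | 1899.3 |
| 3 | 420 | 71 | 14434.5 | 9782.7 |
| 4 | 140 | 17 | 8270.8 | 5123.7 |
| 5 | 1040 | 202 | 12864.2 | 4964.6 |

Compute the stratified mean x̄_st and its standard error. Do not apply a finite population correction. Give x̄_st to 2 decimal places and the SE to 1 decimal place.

x̄_st = Σ W_h x̄_h = (220·9112.2 + 1180·7386.1 + 420·14434.5 + 140·8270.8 + 1040·12864.2)/3000 = 10439.81733
V̂(x̄_st) = Σ W_h² s_h²/n_h, with W_h = N_h/N and N = 3000:
  stratum 1: (220/3000)²·6548.8²/14 = 16474
  stratum 2: (1180/3000)²·1899.3²/221 = 2525.32
  stratum 3: (420/3000)²·9782.7²/71 = 26418.9
  stratum 4: (140/3000)²·5123.7²/17 = 3363.04
  stratum 5: (1040/3000)²·4964.6²/202 = 14663.6
V̂(x̄_st) = 63444.9
SE(x̄_st) = √63444.9 = 251.883

x̄_st ≈ 10439.82, SE ≈ 251.9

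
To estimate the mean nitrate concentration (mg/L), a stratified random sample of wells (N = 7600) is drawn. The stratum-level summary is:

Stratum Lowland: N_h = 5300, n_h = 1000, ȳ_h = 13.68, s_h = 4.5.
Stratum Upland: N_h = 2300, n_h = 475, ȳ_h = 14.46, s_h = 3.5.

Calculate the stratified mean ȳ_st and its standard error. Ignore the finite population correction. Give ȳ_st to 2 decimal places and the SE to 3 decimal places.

ȳ_st ≈ 13.92, SE ≈ 0.110

ȳ_st = Σ W_h ȳ_h = (5300·13.68 + 2300·14.46)/7600 = 13.91605
V̂(ȳ_st) = Σ W_h² s_h²/n_h, with W_h = N_h/N and N = 7600:
  stratum Lowland: (5300/7600)²·4.5²/1000 = 0.00984803
  stratum Upland: (2300/7600)²·3.5²/475 = 0.00236195
V̂(ȳ_st) = 0.01221
SE(ȳ_st) = √0.01221 = 0.110499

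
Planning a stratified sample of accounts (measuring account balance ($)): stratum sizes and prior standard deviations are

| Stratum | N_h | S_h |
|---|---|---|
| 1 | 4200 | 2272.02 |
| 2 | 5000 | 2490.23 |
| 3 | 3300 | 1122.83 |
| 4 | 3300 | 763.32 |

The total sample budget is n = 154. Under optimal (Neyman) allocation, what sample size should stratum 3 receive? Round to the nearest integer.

20

Neyman allocation: n_h = n · N_h S_h / Σ N_i S_i, with n = 154.
  stratum 1: N_h·S_h = 4200·2272.02 = 9542484.00
  stratum 2: N_h·S_h = 5000·2490.23 = 12451150.00
  stratum 3: N_h·S_h = 3300·1122.83 = 3705339.00
  stratum 4: N_h·S_h = 3300·763.32 = 2518956.00
Σ N_h S_h = 28217929.00
n for stratum 3 = 154·3705339.00/28217929.00 = 20.222 → 20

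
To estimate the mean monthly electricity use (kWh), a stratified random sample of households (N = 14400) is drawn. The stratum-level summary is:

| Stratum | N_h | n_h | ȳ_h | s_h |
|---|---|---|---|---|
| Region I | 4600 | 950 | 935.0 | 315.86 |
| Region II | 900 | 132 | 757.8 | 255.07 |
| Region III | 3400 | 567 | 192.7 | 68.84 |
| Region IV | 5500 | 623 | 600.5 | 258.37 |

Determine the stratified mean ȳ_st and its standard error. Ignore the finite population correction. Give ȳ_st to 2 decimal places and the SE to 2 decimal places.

ȳ_st ≈ 620.90, SE ≈ 5.36

ȳ_st = Σ W_h ȳ_h = (4600·935.0 + 900·757.8 + 3400·192.7 + 5500·600.5)/14400 = 620.89931
V̂(ȳ_st) = Σ W_h² s_h²/n_h, with W_h = N_h/N and N = 14400:
  stratum Region I: (4600/14400)²·315.86²/950 = 10.7166
  stratum Region II: (900/14400)²·255.07²/132 = 1.92533
  stratum Region III: (3400/14400)²·68.84²/567 = 0.465942
  stratum Region IV: (5500/14400)²·258.37²/623 = 15.6314
V̂(ȳ_st) = 28.7392
SE(ȳ_st) = √28.7392 = 5.3609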